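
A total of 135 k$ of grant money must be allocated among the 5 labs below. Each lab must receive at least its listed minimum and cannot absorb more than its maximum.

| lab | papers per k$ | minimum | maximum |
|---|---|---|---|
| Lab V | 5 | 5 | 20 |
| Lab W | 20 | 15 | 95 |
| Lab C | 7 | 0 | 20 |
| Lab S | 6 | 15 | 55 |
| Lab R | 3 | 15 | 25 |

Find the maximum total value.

Meeting every minimum uses 5+15+0+15+15 = 50 k$, leaving 85.
Rank by papers per k$: Lab W 20 > Lab C 7 > Lab S 6 > Lab V 5 > Lab R 3.
Give Lab W 80 more to hit its cap of 95 → 5 left.
Only 5 left; Lab C takes them to reach 5.
Total = 5×5 + 20×95 + 7×5 + 6×15 + 3×15 = 2095.

2095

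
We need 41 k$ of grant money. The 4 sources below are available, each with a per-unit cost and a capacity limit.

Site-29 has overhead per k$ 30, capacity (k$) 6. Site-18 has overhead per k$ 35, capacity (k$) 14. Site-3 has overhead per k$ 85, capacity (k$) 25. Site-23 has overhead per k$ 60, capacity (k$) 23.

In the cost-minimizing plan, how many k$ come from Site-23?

21

Fill from the cheapest source first.
Take 6 from Site-29 at 30 ; need 35 more.
Site-18 at 35: take all 14 k$ ; 21 still needed.
Take 21 from Site-23 at 60 to finish.
Site-3: unused.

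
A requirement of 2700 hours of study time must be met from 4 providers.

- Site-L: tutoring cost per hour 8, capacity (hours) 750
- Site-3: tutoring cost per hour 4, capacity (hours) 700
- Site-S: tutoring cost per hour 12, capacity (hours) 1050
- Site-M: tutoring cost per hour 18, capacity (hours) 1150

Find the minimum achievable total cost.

Cheapest first:
Take 700 from Site-3 at 4 — need 2000 more.
Site-L at 8: take all 750 hours — 1250 still needed.
Site-S at 12: take all 1050 hours — 200 still needed.
Site-M (18): take the remaining 200 — done.
Cost = 700×4 + 750×8 + 1050×12 + 200×18 = 25000.

25000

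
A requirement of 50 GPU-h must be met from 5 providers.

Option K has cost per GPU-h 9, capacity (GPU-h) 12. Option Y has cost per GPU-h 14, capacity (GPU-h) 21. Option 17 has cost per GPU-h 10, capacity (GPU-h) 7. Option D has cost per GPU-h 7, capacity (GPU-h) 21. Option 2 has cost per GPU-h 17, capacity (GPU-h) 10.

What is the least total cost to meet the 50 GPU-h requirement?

Fill from the cheapest provider first.
Take 21 from Option D at 7 → need 29 more.
Option K (9): use full 12 → 17 GPU-h to go.
Take 7 from Option 17 at 10 → need 10 more.
Option Y at 14: take 10 of its 21 → requirement met.
Option 2: unused.
Cost = 21×7 + 12×9 + 7×10 + 10×14 = 465.

465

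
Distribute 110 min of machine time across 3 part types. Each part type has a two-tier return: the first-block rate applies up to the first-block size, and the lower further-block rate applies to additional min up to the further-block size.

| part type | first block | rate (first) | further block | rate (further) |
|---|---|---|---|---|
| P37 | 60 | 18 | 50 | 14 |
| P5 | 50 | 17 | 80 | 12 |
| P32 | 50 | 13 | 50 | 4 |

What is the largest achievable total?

1930

Order all 6 blocks by rate: P37/T1 18 > P5/T1 17 > P37/T2 14 > P32/T1 13 > P5/T2 12 > P32/T2 4.
P37/T1 (18): +60 ; 50 left.
P5/T1 (17): +50 ; 0 left.
Total = 18×60 + 17×50 = 1930.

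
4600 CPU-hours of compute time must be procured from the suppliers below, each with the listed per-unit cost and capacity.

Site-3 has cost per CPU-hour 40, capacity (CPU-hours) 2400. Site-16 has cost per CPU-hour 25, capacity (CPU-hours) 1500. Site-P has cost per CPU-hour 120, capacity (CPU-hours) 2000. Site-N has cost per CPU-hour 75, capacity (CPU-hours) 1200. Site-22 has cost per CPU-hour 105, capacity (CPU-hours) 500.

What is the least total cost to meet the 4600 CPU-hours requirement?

Fill from the cheapest supplier first.
Site-16 at 25: take all 1500 CPU-hours ; 3100 still needed.
Take 2400 from Site-3 at 40 ; need 700 more.
Site-N (75): take the remaining 700 ; done.
Site-22, Site-P: unused.
Cost = 1500×25 + 2400×40 + 700×75 = 186000.

186000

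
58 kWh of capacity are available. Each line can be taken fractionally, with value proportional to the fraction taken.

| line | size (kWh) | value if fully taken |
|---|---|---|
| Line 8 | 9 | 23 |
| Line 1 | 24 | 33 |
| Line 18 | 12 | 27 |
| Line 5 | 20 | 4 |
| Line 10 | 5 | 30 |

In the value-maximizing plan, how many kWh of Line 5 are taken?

Rank by value-to-size ratio: Line 10 30/5≈6, Line 8 23/9≈2.56, Line 18 27/12≈2.25, Line 1 33/24≈1.38, Line 5 4/20≈0.2.
Line 10: take in full, 5 kWh for value 30 ; 53 left.
All 9 kWh of Line 8 fit (value 23) ; 44 remain.
Take all of Line 18 (12 kWh, value 27) ; 32 kWh left.
All 24 kWh of Line 1 fit (value 33) ; 8 remain.
Only 8 kWh remain; take 8/20 of Line 5 for value 4×8/20 = 1.6.

8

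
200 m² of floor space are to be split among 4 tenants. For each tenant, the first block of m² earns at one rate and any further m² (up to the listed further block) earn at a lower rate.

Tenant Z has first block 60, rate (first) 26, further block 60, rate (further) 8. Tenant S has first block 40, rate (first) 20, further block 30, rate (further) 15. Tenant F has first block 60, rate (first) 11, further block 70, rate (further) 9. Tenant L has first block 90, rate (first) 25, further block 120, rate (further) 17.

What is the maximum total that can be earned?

4780

Treat each block as its own option and order by rate: Tenant Z/first 26 > Tenant L/first 25 > Tenant S/first 20 > Tenant L/second 17 > Tenant S/second 15 > Tenant F/first 11 > Tenant F/second 9 > Tenant Z/second 8.
Tenant Z/first (26): +60 ; 140 left.
Tenant L first at 25: fill all 90 ; 50 left.
Tenant S first at 20: fill all 40 ; 10 left.
Tenant L/second: +10 of 120 at 17; pool empty.
Total = 26×60 + 25×90 + 20×40 + 17×10 = 4780.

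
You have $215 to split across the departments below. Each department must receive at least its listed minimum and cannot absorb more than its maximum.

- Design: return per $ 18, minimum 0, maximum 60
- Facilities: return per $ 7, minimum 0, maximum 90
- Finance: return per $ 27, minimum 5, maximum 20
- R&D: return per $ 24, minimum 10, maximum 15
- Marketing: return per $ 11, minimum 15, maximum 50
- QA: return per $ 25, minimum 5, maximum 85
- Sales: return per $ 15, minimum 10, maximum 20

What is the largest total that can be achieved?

4570

Meeting every minimum uses 0+0+5+10+15+5+10 = 45 $, leaving 170.
Highest return per $ first: Finance 27 > QA 25 > R&D 24 > Design 18 > Sales 15 > Marketing 11 > Facilities 7.
Finance takes 15 more to reach its cap of 20 → 155 left.
QA takes 80 more to reach its cap of 85 → 75 left.
Give R&D 5 more to hit its cap of 15 → 70 left.
Give Design 60 more to hit its cap of 60 → 10 left.
Sales takes 10 more to reach its cap of 20 → 0 left.
Total = 18×60 + 27×20 + 24×15 + 11×15 + 25×85 + 15×20 = 4570.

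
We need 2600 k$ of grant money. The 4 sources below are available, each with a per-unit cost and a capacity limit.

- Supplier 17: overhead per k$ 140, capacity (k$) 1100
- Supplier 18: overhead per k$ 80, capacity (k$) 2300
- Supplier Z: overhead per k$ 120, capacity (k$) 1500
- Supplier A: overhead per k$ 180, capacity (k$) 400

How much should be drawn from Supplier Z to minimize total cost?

Use sources in increasing cost order.
Supplier 18 at 80: take all 2300 k$ → 300 still needed.
Take 300 from Supplier Z at 120 to finish.
Supplier 17, Supplier A: unused.

300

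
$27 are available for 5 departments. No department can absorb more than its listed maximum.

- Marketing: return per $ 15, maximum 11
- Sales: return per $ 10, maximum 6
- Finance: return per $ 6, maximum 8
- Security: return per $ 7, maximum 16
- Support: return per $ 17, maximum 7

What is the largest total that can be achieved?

Highest return per $ first: Support 17 > Marketing 15 > Sales 10 > Security 7 > Finance 6.
Give Support 7 to hit its cap of 7 — 20 left.
Marketing: +11 to 11 (cap) — 9 left.
Sales: +6 to 6 (cap) — 3 left.
Security has room for 16 but only 3 remain, so it gets 3.
Total = 15×11 + 10×6 + 7×3 + 17×7 = 365.

365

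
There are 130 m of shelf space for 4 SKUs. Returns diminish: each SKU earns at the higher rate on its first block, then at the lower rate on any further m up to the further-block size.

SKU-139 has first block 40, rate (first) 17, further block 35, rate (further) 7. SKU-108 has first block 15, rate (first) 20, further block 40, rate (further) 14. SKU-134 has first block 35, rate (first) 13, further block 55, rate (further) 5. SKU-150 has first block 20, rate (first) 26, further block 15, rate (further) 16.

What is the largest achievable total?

Rank every tier by rate: SKU-150/first 26 > SKU-108/first 20 > SKU-139/first 17 > SKU-150/second 16 > SKU-108/second 14 > SKU-134/first 13 > SKU-139/second 7 > SKU-134/second 5.
SKU-150/first (26): +20 — 110 left.
SKU-108 first at 20: fill all 15 — 95 left.
SKU-139 first at 17: fill all 40 — 55 left.
Fill SKU-150 second block (15 at 16) — 40 left.
SKU-108 second at 14: fill all 40 — 0 left.
Total = 26×20 + 20×15 + 17×40 + 16×15 + 14×40 = 2300.

2300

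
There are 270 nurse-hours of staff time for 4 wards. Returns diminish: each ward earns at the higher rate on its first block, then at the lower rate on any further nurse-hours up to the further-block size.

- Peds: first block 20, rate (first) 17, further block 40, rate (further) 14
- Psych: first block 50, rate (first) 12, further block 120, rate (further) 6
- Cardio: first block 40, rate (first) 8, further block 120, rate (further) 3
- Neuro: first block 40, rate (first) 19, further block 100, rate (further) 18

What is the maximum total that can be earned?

Order all 8 blocks by rate: Neuro/tier1 19 > Neuro/tier2 18 > Peds/tier1 17 > Peds/tier2 14 > Psych/tier1 12 > Cardio/tier1 8 > Psych/tier2 6 > Cardio/tier2 3.
Fill Neuro tier1 block (40 at 19) ; 230 left.
Neuro/tier2 (18): +100 ; 130 left.
Peds/tier1 (17): +20 ; 110 left.
Fill Peds tier2 block (40 at 14) ; 70 left.
Fill Psych tier1 block (50 at 12) ; 20 left.
20 remain; put them into Cardio tier1 at 8.
Total = 19×40 + 18×100 + 17×20 + 14×40 + 12×50 + 8×20 = 4220.

4220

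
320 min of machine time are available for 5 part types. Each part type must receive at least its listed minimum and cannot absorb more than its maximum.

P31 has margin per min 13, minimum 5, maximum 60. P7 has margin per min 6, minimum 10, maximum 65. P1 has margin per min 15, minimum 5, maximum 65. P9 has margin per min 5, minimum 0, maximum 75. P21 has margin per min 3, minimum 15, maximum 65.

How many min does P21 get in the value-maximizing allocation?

Meeting every minimum uses 5+10+5+0+15 = 35 min, leaving 285.
Highest margin per min first: P1 15 > P31 13 > P7 6 > P9 5 > P21 3.
Give P1 60 more to hit its cap of 65 ; 225 left.
Give P31 55 more to hit its cap of 60 ; 170 left.
Give P7 55 more to hit its cap of 65 ; 115 left.
Give P9 75 more to hit its cap of 75 ; 40 left.
Only 40 left; P21 takes them to reach 55.

55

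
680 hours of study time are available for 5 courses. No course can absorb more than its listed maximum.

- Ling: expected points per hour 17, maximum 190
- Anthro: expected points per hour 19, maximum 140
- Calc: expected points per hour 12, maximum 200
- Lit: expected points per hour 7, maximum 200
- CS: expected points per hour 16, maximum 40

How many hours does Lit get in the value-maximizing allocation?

Rank by expected points per hour: Anthro 19 > Ling 17 > CS 16 > Calc 12 > Lit 7.
Anthro takes 140 to reach its cap of 140 → 540 left.
Give Ling 190 to hit its cap of 190 → 350 left.
CS takes 40 to reach its cap of 40 → 310 left.
Calc: +200 to 200 (cap) → 110 left.
Only 110 left; Lit takes them to reach 110.

110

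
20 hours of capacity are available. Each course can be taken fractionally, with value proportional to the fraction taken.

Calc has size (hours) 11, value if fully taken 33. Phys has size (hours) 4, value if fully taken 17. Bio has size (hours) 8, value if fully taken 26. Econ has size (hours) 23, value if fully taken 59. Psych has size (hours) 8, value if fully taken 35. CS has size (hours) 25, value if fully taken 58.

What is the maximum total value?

78

Sort by value density: Psych 35/8≈4.38, Phys 17/4≈4.25, Bio 26/8≈3.25, Calc 33/11≈3, Econ 59/23≈2.57, CS 58/25≈2.32.
Take all of Psych (8 hours, value 35) → 12 hours left.
All 4 hours of Phys fit (value 17) → 8 remain.
All 8 hours of Bio fit (value 26) → 0 remain.
Total value = 78.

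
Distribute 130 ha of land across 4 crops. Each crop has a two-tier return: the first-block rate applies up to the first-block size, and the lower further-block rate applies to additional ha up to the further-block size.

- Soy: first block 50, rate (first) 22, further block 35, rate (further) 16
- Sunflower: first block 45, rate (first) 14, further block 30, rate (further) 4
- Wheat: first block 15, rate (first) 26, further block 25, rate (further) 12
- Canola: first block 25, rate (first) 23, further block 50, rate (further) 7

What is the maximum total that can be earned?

2695

Rank every tier by rate: Wheat/first 26 > Canola/first 23 > Soy/first 22 > Soy/second 16 > Sunflower/first 14 > Wheat/second 12 > Canola/second 7 > Sunflower/second 4.
Wheat first at 26: fill all 15 → 115 left.
Fill Canola first block (25 at 23) → 90 left.
Soy first at 22: fill all 50 → 40 left.
Soy/second (16): +35 → 5 left.
Sunflower/first: +5 of 45 at 14; pool empty.
Total = 26×15 + 23×25 + 22×50 + 16×35 + 14×5 = 2695.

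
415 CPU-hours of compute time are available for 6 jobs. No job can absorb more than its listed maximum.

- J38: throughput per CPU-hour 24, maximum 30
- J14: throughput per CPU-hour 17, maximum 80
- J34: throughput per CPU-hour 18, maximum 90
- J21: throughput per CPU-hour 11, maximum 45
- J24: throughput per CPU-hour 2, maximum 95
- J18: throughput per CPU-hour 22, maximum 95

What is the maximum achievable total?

6435

Rank by throughput per CPU-hour: J38 24 > J18 22 > J34 18 > J14 17 > J21 11 > J24 2.
J38 takes 30 to reach its cap of 30 — 385 left.
J18: +95 to 95 (cap) — 290 left.
J34 takes 90 to reach its cap of 90 — 200 left.
J14 takes 80 to reach its cap of 80 — 120 left.
Give J21 45 to hit its cap of 45 — 75 left.
Only 75 left; J24 takes them to reach 75.
Total = 24×30 + 17×80 + 18×90 + 11×45 + 2×75 + 22×95 = 6435.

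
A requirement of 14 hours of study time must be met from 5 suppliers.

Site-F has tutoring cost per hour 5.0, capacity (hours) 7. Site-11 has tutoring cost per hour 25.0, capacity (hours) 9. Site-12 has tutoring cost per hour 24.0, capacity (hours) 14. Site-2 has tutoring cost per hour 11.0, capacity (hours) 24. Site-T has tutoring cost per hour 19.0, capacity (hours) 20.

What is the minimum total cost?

112

Fill from the cheapest supplier first.
Take 7 from Site-F at 5.0 — need 7 more.
Site-2 (11.0): take the remaining 7 — done.
Site-T, Site-12, Site-11: unused.
Cost = 7×5.0 + 7×11.0 = 112.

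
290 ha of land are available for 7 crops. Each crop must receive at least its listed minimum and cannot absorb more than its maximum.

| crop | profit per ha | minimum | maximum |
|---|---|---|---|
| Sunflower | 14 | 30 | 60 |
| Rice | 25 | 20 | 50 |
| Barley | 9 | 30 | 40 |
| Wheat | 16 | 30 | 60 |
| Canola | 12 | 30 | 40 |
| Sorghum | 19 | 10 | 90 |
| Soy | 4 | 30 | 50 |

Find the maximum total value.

Meeting every minimum uses 30+20+30+30+30+10+30 = 180 ha, leaving 110.
Rank by profit per ha: Rice 25 > Sorghum 19 > Wheat 16 > Sunflower 14 > Canola 12 > Barley 9 > Soy 4.
Give Rice 30 more to hit its cap of 50 ; 80 left.
Give Sorghum 80 more to hit its cap of 90 ; 0 left.
Total = 14×30 + 25×50 + 9×30 + 16×30 + 12×30 + 19×90 + 4×30 = 4610.

4610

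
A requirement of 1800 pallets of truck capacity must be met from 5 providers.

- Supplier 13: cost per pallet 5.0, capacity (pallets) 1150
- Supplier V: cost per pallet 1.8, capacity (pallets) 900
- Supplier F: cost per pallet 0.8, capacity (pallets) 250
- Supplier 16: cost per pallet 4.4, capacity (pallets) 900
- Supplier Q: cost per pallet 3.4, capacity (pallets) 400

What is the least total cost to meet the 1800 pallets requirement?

Cheapest first:
Supplier F at 0.8: take all 250 pallets → 1550 still needed.
Supplier V at 1.8: take all 900 pallets → 650 still needed.
Supplier Q at 3.4: take all 400 pallets → 250 still needed.
Supplier 16 at 4.4: take 250 of its 900 → requirement met.
Supplier 13: unused.
Cost = 250×0.8 + 900×1.8 + 400×3.4 + 250×4.4 = 4280.

4280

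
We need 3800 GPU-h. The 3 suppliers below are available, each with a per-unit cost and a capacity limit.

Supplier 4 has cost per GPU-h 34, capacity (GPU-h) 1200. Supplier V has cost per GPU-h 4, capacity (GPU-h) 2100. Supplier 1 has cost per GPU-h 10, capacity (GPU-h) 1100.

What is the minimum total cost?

39800

Cheapest first:
Take 2100 from Supplier V at 4 → need 1700 more.
Take 1100 from Supplier 1 at 10 → need 600 more.
Supplier 4 at 34: take 600 of its 1200 → requirement met.
Cost = 2100×4 + 1100×10 + 600×34 = 39800.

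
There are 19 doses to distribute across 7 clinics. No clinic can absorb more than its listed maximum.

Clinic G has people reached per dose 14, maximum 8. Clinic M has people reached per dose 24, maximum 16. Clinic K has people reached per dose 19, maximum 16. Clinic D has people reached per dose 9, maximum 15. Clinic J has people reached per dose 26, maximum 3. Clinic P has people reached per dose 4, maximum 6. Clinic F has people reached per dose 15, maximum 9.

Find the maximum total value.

462

Rank by people reached per dose: Clinic J 26 > Clinic M 24 > Clinic K 19 > Clinic F 15 > Clinic G 14 > Clinic D 9 > Clinic P 4.
Give Clinic J 3 to hit its cap of 3 → 16 left.
Clinic M: +16 to 16 (cap) → 0 left.
Total = 24×16 + 26×3 = 462.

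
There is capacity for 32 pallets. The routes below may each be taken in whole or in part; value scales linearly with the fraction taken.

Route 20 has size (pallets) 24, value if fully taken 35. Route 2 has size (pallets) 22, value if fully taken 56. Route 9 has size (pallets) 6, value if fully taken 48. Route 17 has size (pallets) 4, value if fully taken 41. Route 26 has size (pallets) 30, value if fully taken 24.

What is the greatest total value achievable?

145

Sort by value density: Route 17 41/4≈10.2, Route 9 48/6≈8, Route 2 56/22≈2.55, Route 20 35/24≈1.46, Route 26 24/30≈0.8.
All 4 pallets of Route 17 fit (value 41) — 28 remain.
All 6 pallets of Route 9 fit (value 48) — 22 remain.
Route 2: take in full, 22 pallets for value 56 — 0 left.
Total value = 145.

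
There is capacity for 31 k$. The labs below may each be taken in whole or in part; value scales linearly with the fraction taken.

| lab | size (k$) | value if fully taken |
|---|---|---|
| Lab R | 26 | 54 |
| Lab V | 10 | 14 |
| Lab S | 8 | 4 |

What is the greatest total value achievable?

Rank by value-to-size ratio: Lab R 54/26≈2.08, Lab V 14/10≈1.4, Lab S 4/8≈0.5.
All 26 k$ of Lab R fit (value 54) → 5 remain.
Only 5 k$ remain; take 5/10 of Lab V for value 14×5/10 = 7.
Total value = 61.

61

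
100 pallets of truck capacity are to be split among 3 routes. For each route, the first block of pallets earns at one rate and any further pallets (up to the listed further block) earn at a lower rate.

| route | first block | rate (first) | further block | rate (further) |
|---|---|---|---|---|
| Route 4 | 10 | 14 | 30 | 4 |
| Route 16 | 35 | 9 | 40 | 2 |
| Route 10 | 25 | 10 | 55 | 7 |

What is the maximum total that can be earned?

915

Rank every tier by rate: Route 4/T1 14 > Route 10/T1 10 > Route 16/T1 9 > Route 10/T2 7 > Route 4/T2 4 > Route 16/T2 2.
Fill Route 4 T1 block (10 at 14) — 90 left.
Route 10/T1 (10): +25 — 65 left.
Route 16/T1 (9): +35 — 30 left.
Route 10 T2 at 7: only 30 left, fill 30.
Total = 14×10 + 10×25 + 9×35 + 7×30 = 915.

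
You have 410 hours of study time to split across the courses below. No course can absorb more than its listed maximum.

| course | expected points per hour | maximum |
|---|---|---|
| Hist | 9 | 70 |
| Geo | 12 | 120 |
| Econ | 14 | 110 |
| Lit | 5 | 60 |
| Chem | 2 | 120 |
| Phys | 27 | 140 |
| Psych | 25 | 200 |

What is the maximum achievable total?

9760

Highest expected points per hour first: Phys 27 > Psych 25 > Econ 14 > Geo 12 > Hist 9 > Lit 5 > Chem 2.
Give Phys 140 to hit its cap of 140 ; 270 left.
Psych: +200 to 200 (cap) ; 70 left.
Econ has room for 110 but only 70 remain, so it gets 70.
Total = 14×70 + 27×140 + 25×200 = 9760.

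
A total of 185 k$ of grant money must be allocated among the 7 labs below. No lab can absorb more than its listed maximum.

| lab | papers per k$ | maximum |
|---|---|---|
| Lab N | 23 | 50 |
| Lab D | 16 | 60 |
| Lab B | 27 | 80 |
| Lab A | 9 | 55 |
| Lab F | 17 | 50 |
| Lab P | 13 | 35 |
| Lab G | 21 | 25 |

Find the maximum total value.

Rank by papers per k$: Lab B 27 > Lab N 23 > Lab G 21 > Lab F 17 > Lab D 16 > Lab P 13 > Lab A 9.
Lab B: +80 to 80 (cap) ; 105 left.
Lab N takes 50 to reach its cap of 50 ; 55 left.
Lab G: +25 to 25 (cap) ; 30 left.
Lab F has room for 50 but only 30 remain, so it gets 30.
Total = 23×50 + 27×80 + 17×30 + 21×25 = 4345.

4345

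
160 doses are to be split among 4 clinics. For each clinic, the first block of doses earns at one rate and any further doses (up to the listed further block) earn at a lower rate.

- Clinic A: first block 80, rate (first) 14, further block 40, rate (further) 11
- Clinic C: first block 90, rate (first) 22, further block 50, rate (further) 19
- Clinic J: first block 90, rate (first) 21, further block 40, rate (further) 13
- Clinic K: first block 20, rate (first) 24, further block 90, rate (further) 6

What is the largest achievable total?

3510

Treat each block as its own option and order by rate: Clinic K/first 24 > Clinic C/first 22 > Clinic J/first 21 > Clinic C/second 19 > Clinic A/first 14 > Clinic J/second 13 > Clinic A/second 11 > Clinic K/second 6.
Clinic K/first (24): +20 → 140 left.
Clinic C/first (22): +90 → 50 left.
Clinic J first at 21: only 50 left, fill 50.
Total = 24×20 + 22×90 + 21×50 = 3510.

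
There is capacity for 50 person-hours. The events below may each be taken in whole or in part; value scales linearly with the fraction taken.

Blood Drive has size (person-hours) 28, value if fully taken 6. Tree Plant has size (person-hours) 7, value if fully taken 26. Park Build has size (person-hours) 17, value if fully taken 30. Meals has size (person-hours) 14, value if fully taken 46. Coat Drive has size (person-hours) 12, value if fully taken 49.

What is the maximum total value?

151

Best value per unit of size first: Coat Drive 49/12≈4.08, Tree Plant 26/7≈3.71, Meals 46/14≈3.29, Park Build 30/17≈1.76, Blood Drive 6/28≈0.214.
All 12 person-hours of Coat Drive fit (value 49) ; 38 remain.
Tree Plant: take in full, 7 person-hours for value 26 ; 31 left.
Take all of Meals (14 person-hours, value 46) ; 17 person-hours left.
Park Build: take in full, 17 person-hours for value 30 ; 0 left.
Total value = 151.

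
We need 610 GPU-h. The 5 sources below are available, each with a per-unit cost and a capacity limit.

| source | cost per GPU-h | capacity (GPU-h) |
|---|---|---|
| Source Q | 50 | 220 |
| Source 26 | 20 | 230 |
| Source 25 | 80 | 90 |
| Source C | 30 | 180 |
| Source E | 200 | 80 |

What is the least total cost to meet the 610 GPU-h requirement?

Fill from the cheapest source first.
Source 26 (20): use full 230 → 380 GPU-h to go.
Source C at 30: take all 180 GPU-h → 200 still needed.
Source Q (50): take the remaining 200 → done.
Source 25, Source E: unused.
Cost = 230×20 + 180×30 + 200×50 = 20000.

20000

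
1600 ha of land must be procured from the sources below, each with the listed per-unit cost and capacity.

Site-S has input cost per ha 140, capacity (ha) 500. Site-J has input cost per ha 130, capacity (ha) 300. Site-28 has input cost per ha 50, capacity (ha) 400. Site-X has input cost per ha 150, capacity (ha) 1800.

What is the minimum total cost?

189000

Use sources in increasing cost order.
Site-28 (50): use full 400 ; 1200 ha to go.
Take 300 from Site-J at 130 ; need 900 more.
Site-S at 140: take all 500 ha ; 400 still needed.
Take 400 from Site-X at 150 to finish.
Cost = 400×50 + 300×130 + 500×140 + 400×150 = 189000.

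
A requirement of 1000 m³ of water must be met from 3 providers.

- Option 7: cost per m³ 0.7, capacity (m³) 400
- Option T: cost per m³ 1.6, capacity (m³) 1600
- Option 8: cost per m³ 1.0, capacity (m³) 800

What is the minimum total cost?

880

Fill from the cheapest provider first.
Option 7 at 0.7: take all 400 m³ ; 600 still needed.
Option 8 (1.0): take the remaining 600 ; done.
Option T: unused.
Cost = 400×0.7 + 600×1.0 = 880.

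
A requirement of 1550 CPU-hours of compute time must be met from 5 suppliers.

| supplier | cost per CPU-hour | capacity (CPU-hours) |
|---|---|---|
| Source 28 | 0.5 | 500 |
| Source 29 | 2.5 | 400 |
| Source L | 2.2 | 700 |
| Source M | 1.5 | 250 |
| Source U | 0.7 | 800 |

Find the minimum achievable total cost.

1185

Fill from the cheapest supplier first.
Take 500 from Source 28 at 0.5 ; need 1050 more.
Take 800 from Source U at 0.7 ; need 250 more.
Source M (1.5): use full 250 ; 0 CPU-hours to go.
Source L, Source 29: unused.
Cost = 500×0.5 + 800×0.7 + 250×1.5 = 1185.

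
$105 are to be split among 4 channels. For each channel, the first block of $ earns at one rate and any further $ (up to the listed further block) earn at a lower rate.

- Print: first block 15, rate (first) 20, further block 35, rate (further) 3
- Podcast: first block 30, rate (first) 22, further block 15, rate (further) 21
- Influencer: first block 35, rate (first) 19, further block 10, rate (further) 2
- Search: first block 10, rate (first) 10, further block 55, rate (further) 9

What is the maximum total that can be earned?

2040

Order all 8 blocks by rate: Podcast/first 22 > Podcast/second 21 > Print/first 20 > Influencer/first 19 > Search/first 10 > Search/second 9 > Print/second 3 > Influencer/second 2.
Podcast first at 22: fill all 30 — 75 left.
Fill Podcast second block (15 at 21) — 60 left.
Print first at 20: fill all 15 — 45 left.
Influencer first at 19: fill all 35 — 10 left.
Search first at 10: fill all 10 — 0 left.
Total = 22×30 + 21×15 + 20×15 + 19×35 + 10×10 = 2040.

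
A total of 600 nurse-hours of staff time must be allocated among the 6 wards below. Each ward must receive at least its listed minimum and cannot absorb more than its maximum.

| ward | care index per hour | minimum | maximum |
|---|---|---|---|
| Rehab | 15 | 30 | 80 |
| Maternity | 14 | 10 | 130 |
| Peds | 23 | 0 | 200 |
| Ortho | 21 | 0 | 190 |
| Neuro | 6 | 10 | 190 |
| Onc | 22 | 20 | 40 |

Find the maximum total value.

11850

Meeting every minimum uses 30+10+0+0+10+20 = 70 nurse-hours, leaving 530.
Order the wards by care index per hour: Peds 23 > Onc 22 > Ortho 21 > Rehab 15 > Maternity 14 > Neuro 6.
Peds takes 200 more to reach its cap of 200 ; 330 left.
Onc takes 20 more to reach its cap of 40 ; 310 left.
Give Ortho 190 more to hit its cap of 190 ; 120 left.
Rehab takes 50 more to reach its cap of 80 ; 70 left.
Only 70 left; Maternity takes them to reach 80.
Total = 15×80 + 14×80 + 23×200 + 21×190 + 6×10 + 22×40 = 11850.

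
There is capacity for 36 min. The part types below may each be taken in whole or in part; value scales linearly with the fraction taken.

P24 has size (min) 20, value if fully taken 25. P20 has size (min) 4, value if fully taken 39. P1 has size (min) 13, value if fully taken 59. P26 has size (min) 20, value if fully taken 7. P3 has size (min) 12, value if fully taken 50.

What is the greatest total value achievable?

Sort by value density: P20 39/4≈9.75, P1 59/13≈4.54, P3 50/12≈4.17, P24 25/20≈1.25, P26 7/20≈0.35.
P20: take in full, 4 min for value 39 ; 32 left.
Take all of P1 (13 min, value 59) ; 19 min left.
All 12 min of P3 fit (value 50) ; 7 remain.
Only 7 min remain; take 7/20 of P24 for value 25×7/20 = 8.75.
Total value = 156.75.

156.75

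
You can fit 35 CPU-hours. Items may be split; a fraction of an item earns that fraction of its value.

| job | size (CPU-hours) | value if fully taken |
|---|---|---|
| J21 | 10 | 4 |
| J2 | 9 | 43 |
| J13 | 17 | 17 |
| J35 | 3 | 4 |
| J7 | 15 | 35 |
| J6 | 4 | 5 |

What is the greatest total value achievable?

91

Best value per unit of size first: J2 43/9≈4.78, J7 35/15≈2.33, J35 4/3≈1.33, J6 5/4≈1.25, J13 17/17≈1, J21 4/10≈0.4.
All 9 CPU-hours of J2 fit (value 43) → 26 remain.
Take all of J7 (15 CPU-hours, value 35) → 11 CPU-hours left.
Take all of J35 (3 CPU-hours, value 4) → 8 CPU-hours left.
All 4 CPU-hours of J6 fit (value 5) → 4 remain.
Only 4 CPU-hours remain; take 4/17 of J13 for value 17×4/17 = 4.
Total value = 91.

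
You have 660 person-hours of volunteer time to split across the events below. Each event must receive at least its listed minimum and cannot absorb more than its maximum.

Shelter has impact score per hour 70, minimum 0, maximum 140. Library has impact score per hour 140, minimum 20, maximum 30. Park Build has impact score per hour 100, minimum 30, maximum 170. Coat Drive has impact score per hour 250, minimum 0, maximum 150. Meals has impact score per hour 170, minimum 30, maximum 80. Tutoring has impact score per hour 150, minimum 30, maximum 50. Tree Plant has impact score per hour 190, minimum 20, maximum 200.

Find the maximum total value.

115800

Meeting every minimum uses 0+20+30+0+30+30+20 = 130 person-hours, leaving 530.
Highest impact score per hour first: Coat Drive 250 > Tree Plant 190 > Meals 170 > Tutoring 150 > Library 140 > Park Build 100 > Shelter 70.
Give Coat Drive 150 more to hit its cap of 150 → 380 left.
Tree Plant: +180 to 200 (cap) → 200 left.
Give Meals 50 more to hit its cap of 80 → 150 left.
Give Tutoring 20 more to hit its cap of 50 → 130 left.
Give Library 10 more to hit its cap of 30 → 120 left.
Only 120 left; Park Build takes them to reach 150.
Total = 140×30 + 100×150 + 250×150 + 170×80 + 150×50 + 190×200 = 115800.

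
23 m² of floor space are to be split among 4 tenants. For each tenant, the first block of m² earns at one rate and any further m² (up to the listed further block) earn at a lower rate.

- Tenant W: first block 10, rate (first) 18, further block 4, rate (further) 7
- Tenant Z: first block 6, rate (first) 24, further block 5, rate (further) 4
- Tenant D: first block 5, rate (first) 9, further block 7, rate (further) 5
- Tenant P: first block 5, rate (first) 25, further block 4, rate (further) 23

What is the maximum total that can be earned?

Treat each block as its own option and order by rate: Tenant P/tier1 25 > Tenant Z/tier1 24 > Tenant P/tier2 23 > Tenant W/tier1 18 > Tenant D/tier1 9 > Tenant W/tier2 7 > Tenant D/tier2 5 > Tenant Z/tier2 4.
Tenant P tier1 at 25: fill all 5 ; 18 left.
Fill Tenant Z tier1 block (6 at 24) ; 12 left.
Fill Tenant P tier2 block (4 at 23) ; 8 left.
Tenant W/tier1: +8 of 10 at 18; pool empty.
Total = 25×5 + 24×6 + 23×4 + 18×8 = 505.

505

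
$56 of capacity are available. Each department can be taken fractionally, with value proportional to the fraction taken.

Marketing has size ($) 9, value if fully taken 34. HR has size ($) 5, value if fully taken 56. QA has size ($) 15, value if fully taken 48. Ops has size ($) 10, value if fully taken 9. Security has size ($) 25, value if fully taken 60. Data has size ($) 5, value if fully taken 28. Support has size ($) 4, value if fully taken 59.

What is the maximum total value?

Sort by value density: Support 59/4≈14.8, HR 56/5≈11.2, Data 28/5≈5.6, Marketing 34/9≈3.78, QA 48/15≈3.2, Security 60/25≈2.4, Ops 9/10≈0.9.
Take all of Support (4 $, value 59) → 52 $ left.
HR: take in full, 5 $ for value 56 → 47 left.
Take all of Data (5 $, value 28) → 42 $ left.
Take all of Marketing (9 $, value 34) → 33 $ left.
All 15 $ of QA fit (value 48) → 18 remain.
18 $ left: a 18/25 share of Security gives 60×18/25 = 43.2.
Total value = 268.2.

268.2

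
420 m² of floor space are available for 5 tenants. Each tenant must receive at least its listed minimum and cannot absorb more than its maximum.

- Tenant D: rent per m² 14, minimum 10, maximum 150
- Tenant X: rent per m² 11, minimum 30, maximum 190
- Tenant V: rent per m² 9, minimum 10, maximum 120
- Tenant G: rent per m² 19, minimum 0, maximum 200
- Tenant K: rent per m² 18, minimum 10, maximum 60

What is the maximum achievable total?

Meeting every minimum uses 10+30+10+0+10 = 60 m², leaving 360.
Rank by rent per m²: Tenant G 19 > Tenant K 18 > Tenant D 14 > Tenant X 11 > Tenant V 9.
Tenant G: +200 to 200 (cap) → 160 left.
Tenant K: +50 to 60 (cap) → 110 left.
Only 110 left; Tenant D takes them to reach 120.
Total = 14×120 + 11×30 + 9×10 + 19×200 + 18×60 = 6980.

6980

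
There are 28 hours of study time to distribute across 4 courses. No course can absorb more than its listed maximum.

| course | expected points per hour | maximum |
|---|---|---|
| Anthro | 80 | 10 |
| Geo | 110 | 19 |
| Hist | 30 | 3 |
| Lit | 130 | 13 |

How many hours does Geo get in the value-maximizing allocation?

Order the courses by expected points per hour: Lit 130 > Geo 110 > Anthro 80 > Hist 30.
Lit: +13 to 13 (cap) — 15 left.
Geo has room for 19 but only 15 remain, so it gets 15.

15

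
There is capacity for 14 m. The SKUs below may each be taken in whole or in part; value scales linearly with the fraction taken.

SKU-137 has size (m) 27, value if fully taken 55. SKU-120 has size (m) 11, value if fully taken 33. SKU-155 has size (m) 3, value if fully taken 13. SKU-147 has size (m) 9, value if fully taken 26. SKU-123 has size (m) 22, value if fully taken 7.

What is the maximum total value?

Sort by value density: SKU-155 13/3≈4.33, SKU-120 33/11≈3, SKU-147 26/9≈2.89, SKU-137 55/27≈2.04, SKU-123 7/22≈0.318.
SKU-155: take in full, 3 m for value 13 ; 11 left.
Take all of SKU-120 (11 m, value 33) ; 0 m left.
Total value = 46.

46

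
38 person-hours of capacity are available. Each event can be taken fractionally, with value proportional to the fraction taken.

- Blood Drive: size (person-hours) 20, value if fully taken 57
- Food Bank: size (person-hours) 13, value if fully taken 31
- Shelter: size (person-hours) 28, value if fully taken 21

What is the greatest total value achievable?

Best value per unit of size first: Blood Drive 57/20≈2.85, Food Bank 31/13≈2.38, Shelter 21/28≈0.75.
Blood Drive: take in full, 20 person-hours for value 57 — 18 left.
Food Bank: take in full, 13 person-hours for value 31 — 5 left.
Only 5 person-hours remain; take 5/28 of Shelter for value 21×5/28 = 3.75.
Total value = 91.75.

91.75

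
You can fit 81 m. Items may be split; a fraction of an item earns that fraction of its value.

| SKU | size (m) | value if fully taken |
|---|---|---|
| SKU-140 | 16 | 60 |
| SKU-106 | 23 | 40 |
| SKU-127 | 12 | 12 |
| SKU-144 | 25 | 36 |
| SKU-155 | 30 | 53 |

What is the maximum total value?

170.28

Best value per unit of size first: SKU-140 60/16≈3.75, SKU-155 53/30≈1.77, SKU-106 40/23≈1.74, SKU-144 36/25≈1.44, SKU-127 12/12≈1.
Take all of SKU-140 (16 m, value 60) ; 65 m left.
All 30 m of SKU-155 fit (value 53) ; 35 remain.
Take all of SKU-106 (23 m, value 40) ; 12 m left.
Only 12 m remain; take 12/25 of SKU-144 for value 36×12/25 = 17.28.
Total value = 170.28.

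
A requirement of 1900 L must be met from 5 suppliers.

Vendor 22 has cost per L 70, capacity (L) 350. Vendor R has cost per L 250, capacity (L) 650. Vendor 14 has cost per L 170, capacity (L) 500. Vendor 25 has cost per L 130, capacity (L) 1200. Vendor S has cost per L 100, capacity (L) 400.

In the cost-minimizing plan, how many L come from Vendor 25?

Cheapest first:
Vendor 22 (70): use full 350 — 1550 L to go.
Vendor S (100): use full 400 — 1150 L to go.
Vendor 25 at 130: take 1150 of its 1200 — requirement met.
Vendor 14, Vendor R: unused.

1150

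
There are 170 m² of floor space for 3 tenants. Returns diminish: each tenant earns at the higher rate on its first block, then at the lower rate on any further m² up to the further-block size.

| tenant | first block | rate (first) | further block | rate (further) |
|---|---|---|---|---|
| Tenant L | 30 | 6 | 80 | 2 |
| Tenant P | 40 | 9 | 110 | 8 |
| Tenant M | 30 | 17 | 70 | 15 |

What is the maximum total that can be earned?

Rank every tier by rate: Tenant M/first 17 > Tenant M/second 15 > Tenant P/first 9 > Tenant P/second 8 > Tenant L/first 6 > Tenant L/second 2.
Tenant M/first (17): +30 — 140 left.
Tenant M/second (15): +70 — 70 left.
Tenant P/first (9): +40 — 30 left.
30 remain; put them into Tenant P second at 8.
Total = 17×30 + 15×70 + 9×40 + 8×30 = 2160.

2160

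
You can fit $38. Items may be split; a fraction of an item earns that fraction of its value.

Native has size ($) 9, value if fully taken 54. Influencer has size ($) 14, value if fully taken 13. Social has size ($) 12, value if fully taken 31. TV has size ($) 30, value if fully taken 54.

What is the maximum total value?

Best value per unit of size first: Native 54/9≈6, Social 31/12≈2.58, TV 54/30≈1.8, Influencer 13/14≈0.929.
All 9 $ of Native fit (value 54) — 29 remain.
Social: take in full, 12 $ for value 31 — 17 left.
Fill the last 17 $ with part of TV: 17/30 of it earns 30.6.
Total value = 115.6.

115.6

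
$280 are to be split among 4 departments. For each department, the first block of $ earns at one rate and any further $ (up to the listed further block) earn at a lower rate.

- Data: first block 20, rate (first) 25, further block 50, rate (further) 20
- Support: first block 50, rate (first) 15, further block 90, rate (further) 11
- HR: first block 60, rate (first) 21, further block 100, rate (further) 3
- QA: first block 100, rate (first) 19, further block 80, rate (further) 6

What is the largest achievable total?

Treat each block as its own option and order by rate: Data/T1 25 > HR/T1 21 > Data/T2 20 > QA/T1 19 > Support/T1 15 > Support/T2 11 > QA/T2 6 > HR/T2 3.
Fill Data T1 block (20 at 25) → 260 left.
HR T1 at 21: fill all 60 → 200 left.
Fill Data T2 block (50 at 20) → 150 left.
Fill QA T1 block (100 at 19) → 50 left.
Support/T1 (15): +50 → 0 left.
Total = 25×20 + 21×60 + 20×50 + 19×100 + 15×50 = 5410.

5410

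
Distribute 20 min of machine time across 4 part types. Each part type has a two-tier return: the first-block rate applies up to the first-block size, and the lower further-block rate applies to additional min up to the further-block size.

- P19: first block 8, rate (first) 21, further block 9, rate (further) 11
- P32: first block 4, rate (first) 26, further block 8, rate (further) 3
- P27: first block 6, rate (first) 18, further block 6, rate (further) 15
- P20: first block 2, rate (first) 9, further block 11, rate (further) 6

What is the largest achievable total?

Order all 8 blocks by rate: P32/first 26 > P19/first 21 > P27/first 18 > P27/second 15 > P19/second 11 > P20/first 9 > P20/second 6 > P32/second 3.
P32 first at 26: fill all 4 ; 16 left.
P19/first (21): +8 ; 8 left.
P27/first (18): +6 ; 2 left.
P27/second: +2 of 6 at 15; pool empty.
Total = 26×4 + 21×8 + 18×6 + 15×2 = 410.

410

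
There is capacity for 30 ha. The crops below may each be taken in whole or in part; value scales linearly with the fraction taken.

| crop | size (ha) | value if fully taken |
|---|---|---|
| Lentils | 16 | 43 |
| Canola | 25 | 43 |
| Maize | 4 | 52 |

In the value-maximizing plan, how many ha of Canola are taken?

10

Rank by value-to-size ratio: Maize 52/4≈13, Lentils 43/16≈2.69, Canola 43/25≈1.72.
All 4 ha of Maize fit (value 52) → 26 remain.
Take all of Lentils (16 ha, value 43) → 10 ha left.
Only 10 ha remain; take 10/25 of Canola for value 43×10/25 = 17.2.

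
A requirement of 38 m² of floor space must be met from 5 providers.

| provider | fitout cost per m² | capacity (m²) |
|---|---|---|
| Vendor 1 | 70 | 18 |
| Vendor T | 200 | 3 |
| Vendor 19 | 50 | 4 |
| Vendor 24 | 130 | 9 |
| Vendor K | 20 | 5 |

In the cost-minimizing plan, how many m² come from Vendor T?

Cheapest first:
Take 5 from Vendor K at 20 — need 33 more.
Vendor 19 (50): use full 4 — 29 m² to go.
Vendor 1 at 70: take all 18 m² — 11 still needed.
Take 9 from Vendor 24 at 130 — need 2 more.
Vendor T at 200: take 2 of its 3 — requirement met.

2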